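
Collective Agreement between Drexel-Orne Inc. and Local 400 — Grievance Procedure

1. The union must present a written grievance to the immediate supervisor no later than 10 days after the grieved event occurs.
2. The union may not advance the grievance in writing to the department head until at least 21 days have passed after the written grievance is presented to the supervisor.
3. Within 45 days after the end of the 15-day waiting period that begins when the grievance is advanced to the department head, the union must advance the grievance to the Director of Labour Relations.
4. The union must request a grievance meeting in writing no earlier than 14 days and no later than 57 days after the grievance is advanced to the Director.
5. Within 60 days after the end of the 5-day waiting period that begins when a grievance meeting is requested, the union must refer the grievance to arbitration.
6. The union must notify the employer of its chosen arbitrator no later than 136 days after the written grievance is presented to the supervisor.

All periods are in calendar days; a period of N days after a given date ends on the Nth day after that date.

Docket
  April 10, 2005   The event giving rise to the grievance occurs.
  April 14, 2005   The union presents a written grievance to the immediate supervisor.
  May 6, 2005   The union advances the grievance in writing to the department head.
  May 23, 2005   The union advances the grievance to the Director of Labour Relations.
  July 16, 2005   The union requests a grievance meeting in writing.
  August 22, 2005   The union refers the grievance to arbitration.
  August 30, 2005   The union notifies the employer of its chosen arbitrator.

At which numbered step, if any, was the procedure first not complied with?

Step 1 — counting 10 days from April 10, 2005 (when the grieved event occurs) gives a deadline of April 20, 2005; completed April 14, 2005, before the deadline.
Step 2 — must wait 21 days from April 14, 2005 (when the written grievance is presented to the supervisor), so not before May 5, 2005; May 6, 2005 is on or after that date.
Step 3 — counting 45 days from May 21, 2005 (end of the 15-day waiting period, which began when the grievance is advanced to the department head on May 6, 2005) gives a deadline of July 5, 2005; done May 23, 2005 — timely.
Step 4 — 14 and 57 days from May 23, 2005 (when the grievance is advanced to the Director) are June 6, 2005 and July 19, 2005 respectively; done July 16, 2005 — within the window.
Step 5 — counting 60 days from July 21, 2005 (end of the 5-day waiting period, which began when a grievance meeting is requested on July 16, 2005) gives a deadline of September 19, 2005; August 22, 2005 is within that limit.
Step 6 — counting 136 days from April 14, 2005 (when the written grievance is presented to the supervisor) gives a deadline of August 28, 2005; not done until August 30, 2005, 2 days after the deadline.

Step 6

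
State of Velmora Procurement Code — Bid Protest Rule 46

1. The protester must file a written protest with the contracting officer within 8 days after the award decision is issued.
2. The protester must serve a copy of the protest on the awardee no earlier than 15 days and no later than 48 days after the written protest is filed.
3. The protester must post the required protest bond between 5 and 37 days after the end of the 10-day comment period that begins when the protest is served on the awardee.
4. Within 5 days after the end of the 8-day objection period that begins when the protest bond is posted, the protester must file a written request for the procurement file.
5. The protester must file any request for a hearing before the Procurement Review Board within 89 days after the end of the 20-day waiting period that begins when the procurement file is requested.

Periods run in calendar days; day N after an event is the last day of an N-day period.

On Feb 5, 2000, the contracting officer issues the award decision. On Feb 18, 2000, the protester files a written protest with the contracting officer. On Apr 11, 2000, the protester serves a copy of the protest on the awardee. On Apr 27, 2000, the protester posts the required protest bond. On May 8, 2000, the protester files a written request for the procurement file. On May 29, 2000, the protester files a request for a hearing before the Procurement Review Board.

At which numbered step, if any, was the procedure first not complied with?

Step 1 — counting 8 days from Feb 5, 2000 (when the award decision is issued) gives a deadline of Feb 13, 2000; not done until Feb 18, 2000, 5 days after the deadline.
The procedure was therefore not followed at step 1.

Step 1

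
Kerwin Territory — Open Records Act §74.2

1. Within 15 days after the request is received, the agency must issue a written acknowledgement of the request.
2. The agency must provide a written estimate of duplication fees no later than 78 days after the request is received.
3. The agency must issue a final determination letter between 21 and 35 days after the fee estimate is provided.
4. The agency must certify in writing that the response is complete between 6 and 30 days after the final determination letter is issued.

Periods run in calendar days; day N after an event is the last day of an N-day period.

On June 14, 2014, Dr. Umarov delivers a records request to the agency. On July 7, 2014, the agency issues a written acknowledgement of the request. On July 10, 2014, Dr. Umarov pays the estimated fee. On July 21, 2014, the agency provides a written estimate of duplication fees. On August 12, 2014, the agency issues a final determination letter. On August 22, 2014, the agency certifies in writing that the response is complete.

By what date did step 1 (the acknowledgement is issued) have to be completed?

Step 1 runs from June 14, 2014, when the request is received. 15 days after June 14, 2014 is June 29, 2014.

June 29, 2014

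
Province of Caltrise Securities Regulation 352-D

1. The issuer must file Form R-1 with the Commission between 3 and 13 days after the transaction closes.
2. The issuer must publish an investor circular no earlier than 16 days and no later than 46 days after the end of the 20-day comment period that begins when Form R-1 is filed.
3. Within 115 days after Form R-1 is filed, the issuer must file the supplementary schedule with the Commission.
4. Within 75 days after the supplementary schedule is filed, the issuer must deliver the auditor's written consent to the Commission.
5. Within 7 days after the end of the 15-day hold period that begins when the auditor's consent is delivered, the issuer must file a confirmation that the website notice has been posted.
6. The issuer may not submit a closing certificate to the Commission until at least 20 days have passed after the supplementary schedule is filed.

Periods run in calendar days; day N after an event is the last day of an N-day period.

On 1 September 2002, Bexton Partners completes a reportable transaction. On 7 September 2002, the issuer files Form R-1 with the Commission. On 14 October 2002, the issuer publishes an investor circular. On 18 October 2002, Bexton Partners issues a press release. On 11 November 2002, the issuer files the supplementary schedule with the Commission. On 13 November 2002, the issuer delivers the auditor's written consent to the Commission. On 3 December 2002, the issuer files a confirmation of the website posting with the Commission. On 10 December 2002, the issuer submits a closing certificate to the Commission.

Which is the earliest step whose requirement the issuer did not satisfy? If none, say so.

(1) the permitted window runs from 1 September 2002 + 3 = 4 September 2002 to 1 September 2002 + 13 = 14 September 2002; done 7 September 2002 — within the window.
(2) the permitted window runs from 27 September 2002 + 16 = 13 October 2002 to 27 September 2002 + 46 = 12 November 2002; done 14 October 2002 — within the window.
(3) due by 7 September 2002 + 115 days = 31 December 2002; 11 November 2002 is within that limit.
(4) due by 11 November 2002 + 75 days = 25 January 2003; done 13 November 2002 — timely.
(5) due by 28 November 2002 + 7 days = 5 December 2002; completed 3 December 2002, before the deadline.
(6) permitted from 11 November 2002 + 20 days = 1 December 2002 onward; done 10 December 2002, after the minimum wait.

None — every step was satisfied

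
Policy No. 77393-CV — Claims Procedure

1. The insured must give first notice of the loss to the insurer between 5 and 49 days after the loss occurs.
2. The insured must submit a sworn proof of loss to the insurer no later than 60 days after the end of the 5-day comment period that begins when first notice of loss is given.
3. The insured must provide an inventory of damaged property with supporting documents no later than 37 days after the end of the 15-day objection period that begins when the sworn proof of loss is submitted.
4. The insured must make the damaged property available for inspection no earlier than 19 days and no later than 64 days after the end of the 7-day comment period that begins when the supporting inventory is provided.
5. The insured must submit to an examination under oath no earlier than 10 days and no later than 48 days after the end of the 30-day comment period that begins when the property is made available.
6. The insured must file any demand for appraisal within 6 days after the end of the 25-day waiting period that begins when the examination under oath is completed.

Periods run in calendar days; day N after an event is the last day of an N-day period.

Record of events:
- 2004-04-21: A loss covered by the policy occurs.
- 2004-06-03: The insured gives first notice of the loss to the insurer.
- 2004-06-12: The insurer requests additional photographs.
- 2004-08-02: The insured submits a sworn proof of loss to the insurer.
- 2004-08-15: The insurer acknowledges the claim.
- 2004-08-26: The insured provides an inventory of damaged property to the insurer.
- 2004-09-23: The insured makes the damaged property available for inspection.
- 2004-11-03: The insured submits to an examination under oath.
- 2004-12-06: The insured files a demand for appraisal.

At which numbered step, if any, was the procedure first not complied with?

Step 1: the window is 5–49 days after 2004-04-21 (when the loss occurs), so 2004-04-26 through 2004-06-09; done 2004-06-03, which is between those dates.
Step 2: 60 days after 2004-06-08 (end of the 5-day comment period, which began when first notice of loss is given on 2004-06-03) is 2004-08-07; completed 2004-08-02, before the deadline.
Step 3: 37 days after 2004-08-17 (end of the 15-day objection period, which began when the sworn proof of loss is submitted on 2004-08-02) is 2004-09-23; 2004-08-26 is within that limit.
Step 4: the window is 19–64 days after 2004-09-02 (end of the 7-day comment period, which began when the supporting inventory is provided on 2004-08-26), so 2004-09-21 through 2004-11-05; 2004-09-23 falls inside that range.
Step 5: the window is 10–48 days after 2004-10-23 (end of the 30-day comment period, which began when the property is made available on 2004-09-23), so 2004-11-02 through 2004-12-10; done 2004-11-03, which is between those dates.
Step 6: 6 days after 2004-11-28 (end of the 25-day waiting period, which began when the examination under oath is completed on 2004-11-03) is 2004-12-04; done 2004-12-06 — 2 days late.

Step 6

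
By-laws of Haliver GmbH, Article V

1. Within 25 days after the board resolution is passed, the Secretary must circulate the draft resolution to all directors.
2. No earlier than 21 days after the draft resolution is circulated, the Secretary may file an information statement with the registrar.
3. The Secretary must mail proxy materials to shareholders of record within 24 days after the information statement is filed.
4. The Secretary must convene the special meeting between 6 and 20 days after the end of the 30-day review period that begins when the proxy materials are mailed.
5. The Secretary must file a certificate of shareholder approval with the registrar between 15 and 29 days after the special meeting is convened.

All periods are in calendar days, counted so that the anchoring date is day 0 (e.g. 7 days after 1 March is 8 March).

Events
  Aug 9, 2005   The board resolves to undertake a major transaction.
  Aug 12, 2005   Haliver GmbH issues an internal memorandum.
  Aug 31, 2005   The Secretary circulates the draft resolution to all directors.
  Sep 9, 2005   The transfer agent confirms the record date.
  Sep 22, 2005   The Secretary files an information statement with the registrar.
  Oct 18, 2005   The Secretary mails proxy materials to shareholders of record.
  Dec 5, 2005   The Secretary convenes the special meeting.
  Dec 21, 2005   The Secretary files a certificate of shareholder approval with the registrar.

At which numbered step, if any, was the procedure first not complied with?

Step 1 — counting 25 days from Aug 9, 2005 (when the board resolution is passed) gives a deadline of Sep 3, 2005; done Aug 31, 2005 — timely.
Step 2 — must wait 21 days from Aug 31, 2005 (when the draft resolution is circulated), so not before Sep 21, 2005; done Sep 22, 2005, after the minimum wait.
Step 3 — counting 24 days from Sep 22, 2005 (when the information statement is filed) gives a deadline of Oct 16, 2005; Oct 18, 2005 misses that deadline by 2 days.

Step 3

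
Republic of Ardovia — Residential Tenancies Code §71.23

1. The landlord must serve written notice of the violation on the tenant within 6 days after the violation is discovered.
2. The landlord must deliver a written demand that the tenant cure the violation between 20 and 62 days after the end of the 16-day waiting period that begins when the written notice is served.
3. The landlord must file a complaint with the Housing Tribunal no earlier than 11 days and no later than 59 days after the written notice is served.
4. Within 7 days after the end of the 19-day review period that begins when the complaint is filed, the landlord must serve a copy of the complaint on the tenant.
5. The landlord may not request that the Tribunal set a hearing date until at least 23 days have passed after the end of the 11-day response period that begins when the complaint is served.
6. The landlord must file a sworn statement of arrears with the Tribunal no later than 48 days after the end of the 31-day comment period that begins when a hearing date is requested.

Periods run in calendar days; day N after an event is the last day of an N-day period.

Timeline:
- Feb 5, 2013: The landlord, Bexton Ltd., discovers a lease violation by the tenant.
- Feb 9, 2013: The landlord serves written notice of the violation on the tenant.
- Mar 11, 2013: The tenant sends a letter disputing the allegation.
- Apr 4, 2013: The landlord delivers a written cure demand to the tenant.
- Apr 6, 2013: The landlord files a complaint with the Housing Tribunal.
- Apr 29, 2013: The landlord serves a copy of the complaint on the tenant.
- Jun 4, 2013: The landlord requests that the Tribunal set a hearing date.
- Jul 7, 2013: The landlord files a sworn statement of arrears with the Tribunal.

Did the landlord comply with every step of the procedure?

Yes

Step 1: 6 days after Feb 5, 2013 (when the violation is discovered) is Feb 11, 2013; Feb 9, 2013 is within that limit.
Step 2: the window is 20–62 days after Feb 25, 2013 (end of the 16-day waiting period, which began when the written notice is served on Feb 9, 2013), so Mar 17, 2013 through Apr 28, 2013; done Apr 4, 2013 — within the window.
Step 3: the window is 11–59 days after Feb 9, 2013 (when the written notice is served), so Feb 20, 2013 through Apr 9, 2013; done Apr 6, 2013, which is between those dates.
Step 4: 7 days after Apr 25, 2013 (end of the 19-day review period, which began when the complaint is filed on Apr 6, 2013) is May 2, 2013; done Apr 29, 2013 — timely.
Step 5: the earliest permitted date is 23 days after May 10, 2013 (end of the 11-day response period, which began when the complaint is served on Apr 29, 2013), i.e. Jun 2, 2013; done Jun 4, 2013, after the minimum wait.
Step 6: 48 days after Jul 5, 2013 (end of the 31-day comment period, which began when a hearing date is requested on Jun 4, 2013) is Aug 22, 2013; completed Jul 7, 2013, before the deadline.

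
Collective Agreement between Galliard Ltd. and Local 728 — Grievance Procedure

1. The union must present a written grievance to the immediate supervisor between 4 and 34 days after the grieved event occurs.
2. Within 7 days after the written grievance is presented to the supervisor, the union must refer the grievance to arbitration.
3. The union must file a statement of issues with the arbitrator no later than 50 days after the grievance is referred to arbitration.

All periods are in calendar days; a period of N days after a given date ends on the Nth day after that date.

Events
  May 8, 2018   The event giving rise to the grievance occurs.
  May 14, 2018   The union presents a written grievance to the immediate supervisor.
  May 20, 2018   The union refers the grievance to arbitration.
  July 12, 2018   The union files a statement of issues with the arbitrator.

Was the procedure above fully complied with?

No

Step 1 — 4 and 34 days from May 8, 2018 (when the grieved event occurs) are May 12, 2018 and June 11, 2018 respectively; done May 14, 2018, which is between those dates.
Step 2 — counting 7 days from May 14, 2018 (when the written grievance is presented to the supervisor) gives a deadline of May 21, 2018; May 20, 2018 is within that limit.
Step 3 — counting 50 days from May 20, 2018 (when the grievance is referred to arbitration) gives a deadline of July 9, 2018; done July 12, 2018 — 3 days late.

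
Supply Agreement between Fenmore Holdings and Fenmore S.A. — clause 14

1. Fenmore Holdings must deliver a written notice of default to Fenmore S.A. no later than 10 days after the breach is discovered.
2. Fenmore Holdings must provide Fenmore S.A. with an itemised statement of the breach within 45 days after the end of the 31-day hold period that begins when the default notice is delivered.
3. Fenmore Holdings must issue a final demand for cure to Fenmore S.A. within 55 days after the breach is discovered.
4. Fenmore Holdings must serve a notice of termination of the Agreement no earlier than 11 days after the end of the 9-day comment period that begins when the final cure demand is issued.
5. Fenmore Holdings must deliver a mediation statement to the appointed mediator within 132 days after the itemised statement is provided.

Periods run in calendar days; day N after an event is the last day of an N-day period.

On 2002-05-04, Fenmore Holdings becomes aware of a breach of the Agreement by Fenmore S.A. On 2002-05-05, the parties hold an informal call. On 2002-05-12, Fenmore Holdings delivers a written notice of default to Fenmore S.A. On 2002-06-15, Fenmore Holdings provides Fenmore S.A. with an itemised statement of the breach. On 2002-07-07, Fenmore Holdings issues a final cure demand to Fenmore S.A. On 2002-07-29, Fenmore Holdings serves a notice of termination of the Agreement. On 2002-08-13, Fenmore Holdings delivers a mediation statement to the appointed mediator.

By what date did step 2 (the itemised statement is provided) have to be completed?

The default notice is delivered on 2002-05-12; the 31-day hold period therefore ends 2002-06-12, and step 2 runs from that date. 45 days after 2002-06-12 is 2002-07-27.

2002-07-27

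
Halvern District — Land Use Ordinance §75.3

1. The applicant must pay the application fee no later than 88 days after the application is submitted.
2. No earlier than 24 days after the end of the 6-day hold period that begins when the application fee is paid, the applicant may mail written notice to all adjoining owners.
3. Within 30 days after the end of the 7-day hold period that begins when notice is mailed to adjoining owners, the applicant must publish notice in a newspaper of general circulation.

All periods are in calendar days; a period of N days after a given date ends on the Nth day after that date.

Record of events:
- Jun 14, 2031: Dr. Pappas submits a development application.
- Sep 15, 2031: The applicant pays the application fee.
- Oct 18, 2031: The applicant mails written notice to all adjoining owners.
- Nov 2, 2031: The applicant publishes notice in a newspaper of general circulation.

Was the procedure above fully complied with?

No

Step 1: 88 days after Jun 14, 2031 (when the application is submitted) is Sep 10, 2031; Sep 15, 2031 misses that deadline by 5 days.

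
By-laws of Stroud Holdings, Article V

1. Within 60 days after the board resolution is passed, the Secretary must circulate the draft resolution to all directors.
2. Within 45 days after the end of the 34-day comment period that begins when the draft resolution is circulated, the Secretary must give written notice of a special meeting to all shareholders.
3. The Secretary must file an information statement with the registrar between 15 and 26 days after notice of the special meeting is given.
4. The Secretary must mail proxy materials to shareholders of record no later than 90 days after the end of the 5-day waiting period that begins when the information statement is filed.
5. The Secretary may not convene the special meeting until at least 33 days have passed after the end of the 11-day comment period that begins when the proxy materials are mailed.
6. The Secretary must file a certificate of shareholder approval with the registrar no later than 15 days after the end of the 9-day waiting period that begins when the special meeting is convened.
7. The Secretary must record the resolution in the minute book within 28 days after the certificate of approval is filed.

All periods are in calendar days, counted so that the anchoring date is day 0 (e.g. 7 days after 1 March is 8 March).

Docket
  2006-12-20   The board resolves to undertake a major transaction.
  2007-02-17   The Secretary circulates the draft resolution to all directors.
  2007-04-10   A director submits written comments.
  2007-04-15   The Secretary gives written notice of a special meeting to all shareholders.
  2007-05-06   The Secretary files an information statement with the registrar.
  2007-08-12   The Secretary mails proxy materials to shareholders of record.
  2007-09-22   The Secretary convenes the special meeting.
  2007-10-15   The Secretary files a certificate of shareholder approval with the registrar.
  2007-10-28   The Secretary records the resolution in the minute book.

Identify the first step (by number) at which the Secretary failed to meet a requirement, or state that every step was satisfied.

Step 1: 60 days after 2006-12-20 (when the board resolution is passed) is 2007-02-18; 2007-02-17 is within that limit.
Step 2: 45 days after 2007-03-23 (end of the 34-day comment period, which began when the draft resolution is circulated on 2007-02-17) is 2007-05-07; completed 2007-04-15, before the deadline.
Step 3: the window is 15–26 days after 2007-04-15 (when notice of the special meeting is given), so 2007-04-30 through 2007-05-11; done 2007-05-06 — within the window.
Step 4: 90 days after 2007-05-11 (end of the 5-day waiting period, which began when the information statement is filed on 2007-05-06) is 2007-08-09; 2007-08-12 misses that deadline by 3 days.
The analysis stops there.

Step 4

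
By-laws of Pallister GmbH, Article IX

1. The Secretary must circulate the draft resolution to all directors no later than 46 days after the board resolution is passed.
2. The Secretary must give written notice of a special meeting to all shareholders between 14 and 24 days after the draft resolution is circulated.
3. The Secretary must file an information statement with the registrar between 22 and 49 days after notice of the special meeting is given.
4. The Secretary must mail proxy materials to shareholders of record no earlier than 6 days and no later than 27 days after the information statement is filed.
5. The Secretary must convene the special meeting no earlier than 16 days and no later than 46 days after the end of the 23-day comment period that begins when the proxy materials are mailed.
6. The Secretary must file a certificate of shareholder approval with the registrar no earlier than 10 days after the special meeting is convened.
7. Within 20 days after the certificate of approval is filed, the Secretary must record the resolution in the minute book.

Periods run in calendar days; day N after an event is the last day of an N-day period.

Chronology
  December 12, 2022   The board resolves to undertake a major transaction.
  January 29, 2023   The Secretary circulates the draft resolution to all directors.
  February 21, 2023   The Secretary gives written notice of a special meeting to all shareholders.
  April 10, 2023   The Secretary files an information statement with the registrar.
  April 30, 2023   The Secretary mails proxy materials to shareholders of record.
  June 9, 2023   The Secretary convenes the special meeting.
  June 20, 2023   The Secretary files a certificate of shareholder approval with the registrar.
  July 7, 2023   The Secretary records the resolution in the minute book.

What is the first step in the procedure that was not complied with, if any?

Step 1

Step 1: 46 days after December 12, 2022 (when the board resolution is passed) is January 27, 2023; not done until January 29, 2023, 2 days after the deadline.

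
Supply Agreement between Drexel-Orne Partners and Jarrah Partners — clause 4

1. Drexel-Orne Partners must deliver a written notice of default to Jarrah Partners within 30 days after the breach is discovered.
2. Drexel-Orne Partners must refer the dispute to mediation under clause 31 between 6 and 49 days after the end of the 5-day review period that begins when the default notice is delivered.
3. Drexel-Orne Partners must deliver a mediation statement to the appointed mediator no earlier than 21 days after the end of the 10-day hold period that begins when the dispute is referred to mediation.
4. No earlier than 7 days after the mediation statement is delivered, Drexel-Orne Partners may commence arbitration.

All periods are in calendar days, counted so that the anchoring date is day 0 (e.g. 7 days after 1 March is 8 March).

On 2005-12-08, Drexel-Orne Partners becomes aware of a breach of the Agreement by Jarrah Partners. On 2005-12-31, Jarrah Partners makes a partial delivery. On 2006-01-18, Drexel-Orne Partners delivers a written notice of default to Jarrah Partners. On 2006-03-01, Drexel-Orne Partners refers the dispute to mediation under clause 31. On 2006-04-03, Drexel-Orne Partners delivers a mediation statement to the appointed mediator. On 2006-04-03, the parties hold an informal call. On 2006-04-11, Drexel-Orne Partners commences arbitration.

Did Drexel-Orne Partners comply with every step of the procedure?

(1) due by 2005-12-08 + 30 days = 2006-01-07; 2006-01-18 misses that deadline by 11 days.
That is the first point of non-compliance.

No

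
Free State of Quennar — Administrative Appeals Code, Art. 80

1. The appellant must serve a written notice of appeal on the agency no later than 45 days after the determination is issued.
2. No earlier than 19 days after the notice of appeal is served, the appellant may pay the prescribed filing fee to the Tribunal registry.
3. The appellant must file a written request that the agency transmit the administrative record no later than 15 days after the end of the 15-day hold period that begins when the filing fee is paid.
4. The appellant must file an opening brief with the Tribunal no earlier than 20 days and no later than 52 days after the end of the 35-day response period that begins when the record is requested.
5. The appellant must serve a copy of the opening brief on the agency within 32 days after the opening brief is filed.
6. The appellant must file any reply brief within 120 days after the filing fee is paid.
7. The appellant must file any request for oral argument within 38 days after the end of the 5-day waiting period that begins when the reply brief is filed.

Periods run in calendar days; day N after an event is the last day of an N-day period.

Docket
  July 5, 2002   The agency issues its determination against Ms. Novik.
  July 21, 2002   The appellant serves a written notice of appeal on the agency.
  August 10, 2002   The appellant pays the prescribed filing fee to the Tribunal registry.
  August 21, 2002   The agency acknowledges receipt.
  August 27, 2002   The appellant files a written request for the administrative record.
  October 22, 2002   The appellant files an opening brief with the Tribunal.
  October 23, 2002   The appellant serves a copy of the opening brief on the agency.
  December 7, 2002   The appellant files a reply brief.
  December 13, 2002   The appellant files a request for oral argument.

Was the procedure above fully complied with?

Yes

Step 1 — counting 45 days from July 5, 2002 (when the determination is issued) gives a deadline of August 19, 2002; completed July 21, 2002, before the deadline.
Step 2 — must wait 19 days from July 21, 2002 (when the notice of appeal is served), so not before August 9, 2002; done August 10, 2002 — permitted.
Step 3 — counting 15 days from August 25, 2002 (end of the 15-day hold period, which began when the filing fee is paid on August 10, 2002) gives a deadline of September 9, 2002; completed August 27, 2002, before the deadline.
Step 4 — 20 and 52 days from October 1, 2002 (end of the 35-day response period, which began when the record is requested on August 27, 2002) are October 21, 2002 and November 22, 2002 respectively; done October 22, 2002, which is between those dates.
Step 5 — counting 32 days from October 22, 2002 (when the opening brief is filed) gives a deadline of November 23, 2002; October 23, 2002 is within that limit.
Step 6 — counting 120 days from August 10, 2002 (when the filing fee is paid) gives a deadline of December 8, 2002; done December 7, 2002 — timely.
Step 7 — counting 38 days from December 12, 2002 (end of the 5-day waiting period, which began when the reply brief is filed on December 7, 2002) gives a deadline of January 19, 2003; done December 13, 2002 — timely.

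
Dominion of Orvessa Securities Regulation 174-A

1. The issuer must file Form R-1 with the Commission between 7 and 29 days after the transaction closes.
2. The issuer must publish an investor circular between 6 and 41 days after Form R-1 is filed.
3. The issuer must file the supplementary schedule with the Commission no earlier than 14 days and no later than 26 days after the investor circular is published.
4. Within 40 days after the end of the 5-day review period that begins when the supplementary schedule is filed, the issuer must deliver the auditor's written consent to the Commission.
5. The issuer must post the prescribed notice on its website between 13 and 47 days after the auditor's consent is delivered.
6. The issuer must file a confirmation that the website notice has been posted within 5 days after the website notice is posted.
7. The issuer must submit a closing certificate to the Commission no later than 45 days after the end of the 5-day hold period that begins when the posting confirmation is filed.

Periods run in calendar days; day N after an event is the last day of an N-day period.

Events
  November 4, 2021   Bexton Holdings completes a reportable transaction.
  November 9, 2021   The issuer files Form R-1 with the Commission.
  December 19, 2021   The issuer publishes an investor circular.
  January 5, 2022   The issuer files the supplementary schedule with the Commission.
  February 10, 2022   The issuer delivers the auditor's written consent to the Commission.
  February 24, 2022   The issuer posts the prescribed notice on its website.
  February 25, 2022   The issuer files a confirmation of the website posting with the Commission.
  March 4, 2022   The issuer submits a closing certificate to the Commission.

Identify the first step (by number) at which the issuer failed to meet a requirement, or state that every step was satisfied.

Step 1

Step 1: the window is 7–29 days after November 4, 2021 (when the transaction closes), so November 11, 2021 through December 3, 2021; done November 9, 2021 — 2 days before the window opened.
No need to go further; step 1 was not satisfied.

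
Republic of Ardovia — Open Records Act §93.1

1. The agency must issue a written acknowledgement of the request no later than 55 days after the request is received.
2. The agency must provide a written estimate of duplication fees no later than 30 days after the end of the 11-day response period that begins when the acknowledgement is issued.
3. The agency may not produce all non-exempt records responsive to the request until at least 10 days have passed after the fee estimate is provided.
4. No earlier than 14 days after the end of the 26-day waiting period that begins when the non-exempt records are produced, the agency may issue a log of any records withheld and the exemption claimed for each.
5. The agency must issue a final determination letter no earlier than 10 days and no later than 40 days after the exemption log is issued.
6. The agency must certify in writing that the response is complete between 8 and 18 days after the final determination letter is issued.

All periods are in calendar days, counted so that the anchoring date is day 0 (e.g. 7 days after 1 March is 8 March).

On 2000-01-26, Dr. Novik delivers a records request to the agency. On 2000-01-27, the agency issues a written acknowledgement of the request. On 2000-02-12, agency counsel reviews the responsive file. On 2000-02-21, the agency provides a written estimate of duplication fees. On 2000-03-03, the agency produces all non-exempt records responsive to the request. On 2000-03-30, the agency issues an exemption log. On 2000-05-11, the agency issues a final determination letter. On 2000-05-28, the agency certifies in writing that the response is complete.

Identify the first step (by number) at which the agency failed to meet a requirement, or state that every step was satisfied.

Step 1 — counting 55 days from 2000-01-26 (when the request is received) gives a deadline of 2000-03-21; completed 2000-01-27, before the deadline.
Step 2 — counting 30 days from 2000-02-07 (end of the 11-day response period, which began when the acknowledgement is issued on 2000-01-27) gives a deadline of 2000-03-08; 2000-02-21 is within that limit.
Step 3 — must wait 10 days from 2000-02-21 (when the fee estimate is provided), so not before 2000-03-02; done 2000-03-03, after the minimum wait.
Step 4 — must wait 14 days from 2000-03-29 (end of the 26-day waiting period, which began when the non-exempt records are produced on 2000-03-03), so not before 2000-04-12; 2000-03-30 is 13 days before the earliest permitted date.

Step 4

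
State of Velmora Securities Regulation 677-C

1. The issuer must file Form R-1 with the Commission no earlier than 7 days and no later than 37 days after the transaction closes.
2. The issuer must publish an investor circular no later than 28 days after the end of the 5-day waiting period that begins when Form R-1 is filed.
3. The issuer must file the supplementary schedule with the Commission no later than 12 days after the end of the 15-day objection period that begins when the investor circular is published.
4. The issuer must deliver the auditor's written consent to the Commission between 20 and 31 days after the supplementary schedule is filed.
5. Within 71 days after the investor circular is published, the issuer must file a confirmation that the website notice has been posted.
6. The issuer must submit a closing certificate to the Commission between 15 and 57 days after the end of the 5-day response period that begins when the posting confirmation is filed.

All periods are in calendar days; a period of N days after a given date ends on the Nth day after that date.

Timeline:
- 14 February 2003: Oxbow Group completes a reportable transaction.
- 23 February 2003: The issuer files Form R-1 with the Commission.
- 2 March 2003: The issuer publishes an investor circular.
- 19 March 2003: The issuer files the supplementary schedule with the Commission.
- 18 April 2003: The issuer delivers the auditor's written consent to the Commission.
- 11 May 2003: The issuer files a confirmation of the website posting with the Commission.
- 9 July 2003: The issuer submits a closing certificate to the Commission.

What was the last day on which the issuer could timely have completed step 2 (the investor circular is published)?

28 March 2003

Form R-1 is filed on 23 February 2003; the 5-day waiting period therefore ends 28 February 2003, and step 2 runs from that date. 28 days after 28 February 2003 is 28 March 2003.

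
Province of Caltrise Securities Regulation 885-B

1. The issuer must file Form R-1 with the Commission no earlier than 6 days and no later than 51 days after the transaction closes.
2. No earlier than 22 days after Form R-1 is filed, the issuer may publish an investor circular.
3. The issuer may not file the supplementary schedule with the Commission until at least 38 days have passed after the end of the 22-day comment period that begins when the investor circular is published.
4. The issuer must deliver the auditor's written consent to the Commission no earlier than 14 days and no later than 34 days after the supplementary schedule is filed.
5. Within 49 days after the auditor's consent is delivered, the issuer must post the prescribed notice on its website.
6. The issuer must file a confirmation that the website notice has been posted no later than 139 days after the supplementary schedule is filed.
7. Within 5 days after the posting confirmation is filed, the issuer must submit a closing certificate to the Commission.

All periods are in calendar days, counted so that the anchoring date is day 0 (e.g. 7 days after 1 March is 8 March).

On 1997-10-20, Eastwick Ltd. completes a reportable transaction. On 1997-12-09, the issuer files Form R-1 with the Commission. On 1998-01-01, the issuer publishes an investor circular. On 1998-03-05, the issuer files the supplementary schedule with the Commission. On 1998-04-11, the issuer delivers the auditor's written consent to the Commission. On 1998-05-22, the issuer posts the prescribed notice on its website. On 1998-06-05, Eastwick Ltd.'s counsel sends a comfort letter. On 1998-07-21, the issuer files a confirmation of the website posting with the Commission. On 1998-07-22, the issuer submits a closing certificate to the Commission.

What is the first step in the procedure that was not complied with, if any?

Step 4

(1) the permitted window runs from 1997-10-20 + 6 = 1997-10-26 to 1997-10-20 + 51 = 1997-12-10; done 1997-12-09, which is between those dates.
(2) permitted from 1997-12-09 + 22 days = 1997-12-31 onward; done 1998-01-01, after the minimum wait.
(3) permitted from 1998-01-23 + 38 days = 1998-03-02 onward; done 1998-03-05, after the minimum wait.
(4) the permitted window runs from 1998-03-05 + 14 = 1998-03-19 to 1998-03-05 + 34 = 1998-04-08; 1998-04-11 is 3 days past the end of the window.
The procedure was therefore not followed at step 4.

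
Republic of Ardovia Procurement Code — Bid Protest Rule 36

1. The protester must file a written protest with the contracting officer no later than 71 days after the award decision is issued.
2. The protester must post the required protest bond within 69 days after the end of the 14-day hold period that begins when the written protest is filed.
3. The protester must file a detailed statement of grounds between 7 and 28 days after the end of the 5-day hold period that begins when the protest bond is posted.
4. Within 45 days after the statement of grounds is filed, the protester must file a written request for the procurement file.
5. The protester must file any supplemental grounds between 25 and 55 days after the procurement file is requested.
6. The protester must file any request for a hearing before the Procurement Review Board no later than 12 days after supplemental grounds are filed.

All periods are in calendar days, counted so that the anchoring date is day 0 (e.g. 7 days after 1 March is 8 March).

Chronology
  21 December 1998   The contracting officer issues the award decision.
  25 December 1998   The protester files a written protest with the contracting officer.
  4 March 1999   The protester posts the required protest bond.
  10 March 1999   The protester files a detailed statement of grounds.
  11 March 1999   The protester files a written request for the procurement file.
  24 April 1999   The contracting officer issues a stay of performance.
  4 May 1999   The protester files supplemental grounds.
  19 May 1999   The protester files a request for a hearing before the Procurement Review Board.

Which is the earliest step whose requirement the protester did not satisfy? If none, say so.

Step 1: 71 days after 21 December 1998 (when the award decision is issued) is 2 March 1999; completed 25 December 1998, before the deadline.
Step 2: 69 days after 8 January 1999 (end of the 14-day hold period, which began when the written protest is filed on 25 December 1998) is 18 March 1999; completed 4 March 1999, before the deadline.
Step 3: the window is 7–28 days after 9 March 1999 (end of the 5-day hold period, which began when the protest bond is posted on 4 March 1999), so 16 March 1999 through 6 April 1999; done 10 March 1999 — 6 days before the window opened.

Step 3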